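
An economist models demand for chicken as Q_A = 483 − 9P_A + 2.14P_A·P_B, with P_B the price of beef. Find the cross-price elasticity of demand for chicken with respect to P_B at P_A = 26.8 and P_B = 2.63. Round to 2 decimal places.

At P_A = 26.8 and P_B = 2.63: Q_A = 392.636.
∂Q_A/∂P_B = 2.14P_A = 2.14(26.8) = 57.3520.
ε = (∂Q_A/∂P_B)(P_B/Q_A) = 57.3520 × (2.63/392.636) ≈ 0.38.
ε > 0: substitutes.

0.38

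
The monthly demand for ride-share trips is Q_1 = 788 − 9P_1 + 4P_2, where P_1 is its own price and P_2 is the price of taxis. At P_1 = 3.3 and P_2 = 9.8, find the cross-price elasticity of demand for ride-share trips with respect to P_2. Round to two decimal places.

At P_1 = 3.3 and P_2 = 9.8: Q_1 = 797.5.
∂Q_1/∂P_2 = 4.
ε = (∂Q_1/∂P_2)(P_2/Q_1) = 4 × (9.8/797.5) ≈ 0.05.

0.05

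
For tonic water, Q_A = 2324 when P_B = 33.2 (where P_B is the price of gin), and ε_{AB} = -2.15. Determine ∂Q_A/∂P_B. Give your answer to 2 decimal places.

ε = (∂Q_A/∂P_B)·(P_B/Q_A) ⇒ ∂Q_A/∂P_B = ε·Q_A/P_B = -2.15 × 2324/33.2 ≈ -150.50.

-150.50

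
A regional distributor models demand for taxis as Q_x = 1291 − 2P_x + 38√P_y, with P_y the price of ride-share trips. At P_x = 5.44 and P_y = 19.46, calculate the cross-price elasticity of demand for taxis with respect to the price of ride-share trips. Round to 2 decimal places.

0.06

At P_x = 5.44 and P_y = 19.46: Q_x = 1447.751.
∂Q_x/∂P_y = 38/(2√P_y) = 38/(2√19.46) = 4.3071.
ε = (∂Q_x/∂P_y)(P_y/Q_x) = 4.3071 × (19.46/1447.751) ≈ 0.06.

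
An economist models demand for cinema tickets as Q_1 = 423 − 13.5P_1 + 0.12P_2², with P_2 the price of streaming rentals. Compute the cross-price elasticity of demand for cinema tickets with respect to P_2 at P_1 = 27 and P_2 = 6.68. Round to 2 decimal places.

At P_1 = 27 and P_2 = 6.68: Q_1 = 63.855.
∂Q_1/∂P_2 = 0.24P_2 = 0.24(6.68) = 1.6032.
ε = (∂Q_1/∂P_2)(P_2/Q_1) = 1.6032 × (6.68/63.855) ≈ 0.17.
ε > 0: substitutes.

0.17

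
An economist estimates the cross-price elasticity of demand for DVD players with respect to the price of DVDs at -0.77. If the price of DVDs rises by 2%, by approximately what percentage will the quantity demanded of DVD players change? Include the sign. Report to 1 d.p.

-1.5%

%ΔQ ≈ ε × %ΔP of DVDs = -0.77 × (2%) = -1.5%.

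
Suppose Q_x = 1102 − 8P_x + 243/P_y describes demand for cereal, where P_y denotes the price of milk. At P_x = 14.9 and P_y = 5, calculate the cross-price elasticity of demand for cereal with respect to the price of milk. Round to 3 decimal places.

At P_x = 14.9 and P_y = 5: Q_x = 1031.4.
∂Q_x/∂P_y = −243/P_y² = -9.7200.
ε = (∂Q_x/∂P_y)(P_y/Q_x) = -9.7200 × (5/1031.4) ≈ -0.047.

-0.047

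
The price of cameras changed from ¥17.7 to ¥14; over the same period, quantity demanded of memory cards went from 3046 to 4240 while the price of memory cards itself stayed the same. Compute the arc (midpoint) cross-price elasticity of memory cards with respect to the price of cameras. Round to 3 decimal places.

ΔQ_A = 4240 − 3046 = 1194; ΔP_B = 14 − 17.7 = -3.7.
Midpoints: Q̄_A = 3643.0, P̄_B = 15.85.
ε = (ΔQ_A/Q̄_A)/(ΔP_B/P̄_B) = (1194/3643.0)/(-3.7/15.85) ≈ -1.404.
ε < 0: memory cards and cameras are complements.

-1.404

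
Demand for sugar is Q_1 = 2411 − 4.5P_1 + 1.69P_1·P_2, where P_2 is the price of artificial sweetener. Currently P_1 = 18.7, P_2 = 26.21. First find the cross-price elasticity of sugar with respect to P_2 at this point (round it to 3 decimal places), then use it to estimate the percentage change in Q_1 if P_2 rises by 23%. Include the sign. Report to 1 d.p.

6.0%

At P_1 = 18.7, P_2 = 26.21: Q_1 = 3155.165.
∂Q_1/∂P_2 = 1.69P_1 = 31.6030.
ε = (∂Q_1/∂P_2)(P_2/Q_1) = 31.6030 × 26.21/3155.165 ≈ 0.263.
%ΔQ_1 ≈ ε × %ΔP_2 = 0.263 × (23%) = 6.0%.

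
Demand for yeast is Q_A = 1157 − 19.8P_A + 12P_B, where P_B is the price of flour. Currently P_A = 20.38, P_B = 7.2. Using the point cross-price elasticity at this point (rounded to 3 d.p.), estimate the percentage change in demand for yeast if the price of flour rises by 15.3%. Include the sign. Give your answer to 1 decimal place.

At P_A = 20.38, P_B = 7.2: Q_A = 839.876.
∂Q_A/∂P_B = 12.
ε = (∂Q_A/∂P_B)(P_B/Q_A) = 12.0000 × 7.2/839.876 ≈ 0.103.
%ΔQ_A ≈ ε × %ΔP_B = 0.103 × (15.3%) = 1.6%.

1.6%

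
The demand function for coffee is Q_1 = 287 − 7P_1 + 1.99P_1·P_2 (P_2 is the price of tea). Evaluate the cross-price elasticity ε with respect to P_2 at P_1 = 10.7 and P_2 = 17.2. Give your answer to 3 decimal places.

At P_1 = 10.7 and P_2 = 17.2: Q_1 = 578.340.
∂Q_1/∂P_2 = 1.99P_1 = 1.99(10.7) = 21.2930.
ε = (∂Q_1/∂P_2)(P_2/Q_1) = 21.2930 × (17.2/578.340) ≈ 0.633.
ε > 0: substitutes.

0.633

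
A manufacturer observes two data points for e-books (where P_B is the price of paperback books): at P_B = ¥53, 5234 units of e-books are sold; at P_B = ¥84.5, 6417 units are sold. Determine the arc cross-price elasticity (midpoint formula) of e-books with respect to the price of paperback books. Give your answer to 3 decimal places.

ΔQ_A = 6417 − 5234 = 1183; ΔP_B = 84.5 − 53 = 31.5.
Midpoints: Q̄_A = 5825.5, P̄_B = 68.75.
ε = (ΔQ_A/Q̄_A)/(ΔP_B/P̄_B) = (1183/5825.5)/(31.5/68.75) ≈ 0.443.

0.443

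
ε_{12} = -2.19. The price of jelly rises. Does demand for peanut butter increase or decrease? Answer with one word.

ε < 0 and the price of jelly rises, so the quantity of peanut butter moves in the opposite direction: it decreases.

decrease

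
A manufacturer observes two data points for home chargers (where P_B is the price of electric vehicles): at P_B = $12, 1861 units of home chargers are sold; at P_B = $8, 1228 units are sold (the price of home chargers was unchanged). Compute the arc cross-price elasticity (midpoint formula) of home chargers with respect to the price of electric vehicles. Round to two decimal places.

1.02

ΔQ_A = 1228 − 1861 = -633; ΔP_B = 8 − 12 = -4.
Midpoints: Q̄_A = 1544.5, P̄_B = 10.00.
ε = (ΔQ_A/Q̄_A)/(ΔP_B/P̄_B) = (-633/1544.5)/(-4/10.00) ≈ 1.02.
ε > 0: home chargers and electric vehicles are substitutes.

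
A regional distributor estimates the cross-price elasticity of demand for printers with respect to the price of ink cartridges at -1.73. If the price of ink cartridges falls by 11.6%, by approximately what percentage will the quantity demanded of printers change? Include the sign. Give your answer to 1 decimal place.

20.1%

%ΔQ ≈ ε × %ΔP of ink cartridges = -1.73 × (-11.6%) = 20.1%.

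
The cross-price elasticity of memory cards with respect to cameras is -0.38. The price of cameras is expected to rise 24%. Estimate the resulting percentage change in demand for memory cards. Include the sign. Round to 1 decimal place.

%ΔQ ≈ ε × %ΔP of cameras = -0.38 × (24%) = -9.1%.

-9.1%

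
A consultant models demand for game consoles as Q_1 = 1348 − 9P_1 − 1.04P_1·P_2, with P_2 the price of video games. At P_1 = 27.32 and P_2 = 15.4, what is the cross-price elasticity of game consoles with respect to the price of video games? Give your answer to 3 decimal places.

-0.658

At P_1 = 27.32 and P_2 = 15.4: Q_1 = 664.563.
∂Q_1/∂P_2 = -1.04P_1 = -1.04(27.32) = -28.4128.
ε = (∂Q_1/∂P_2)(P_2/Q_1) = -28.4128 × (15.4/664.563) ≈ -0.658.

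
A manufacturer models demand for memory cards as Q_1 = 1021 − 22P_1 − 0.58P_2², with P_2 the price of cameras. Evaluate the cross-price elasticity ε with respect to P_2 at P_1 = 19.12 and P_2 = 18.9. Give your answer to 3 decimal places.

-1.054

At P_1 = 19.12 and P_2 = 18.9: Q_1 = 393.178.
∂Q_1/∂P_2 = -1.16P_2 = -1.16(18.9) = -21.9240.
ε = (∂Q_1/∂P_2)(P_2/Q_1) = -21.9240 × (18.9/393.178) ≈ -1.054.
ε < 0: complements.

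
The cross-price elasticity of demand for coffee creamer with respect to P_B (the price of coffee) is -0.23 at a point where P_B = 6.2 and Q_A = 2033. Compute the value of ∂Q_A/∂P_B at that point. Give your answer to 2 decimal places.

-75.42

ε = (∂Q_A/∂P_B)·(P_B/Q_A) ⇒ ∂Q_A/∂P_B = ε·Q_A/P_B = -0.23 × 2033/6.2 ≈ -75.42.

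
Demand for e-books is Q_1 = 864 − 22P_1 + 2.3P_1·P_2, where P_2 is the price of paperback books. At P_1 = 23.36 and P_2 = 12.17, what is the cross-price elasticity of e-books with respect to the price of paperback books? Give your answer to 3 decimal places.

0.651

At P_1 = 23.36 and P_2 = 12.17: Q_1 = 1003.950.
∂Q_1/∂P_2 = 2.3P_1 = 2.3(23.36) = 53.7280.
ε = (∂Q_1/∂P_2)(P_2/Q_1) = 53.7280 × (12.17/1003.950) ≈ 0.651.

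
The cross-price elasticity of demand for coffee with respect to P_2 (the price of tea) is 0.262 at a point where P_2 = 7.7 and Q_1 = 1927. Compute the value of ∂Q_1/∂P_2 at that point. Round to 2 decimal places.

65.57

ε = (∂Q_1/∂P_2)·(P_2/Q_1) ⇒ ∂Q_1/∂P_2 = ε·Q_1/P_2 = 0.262 × 1927/7.7 ≈ 65.57.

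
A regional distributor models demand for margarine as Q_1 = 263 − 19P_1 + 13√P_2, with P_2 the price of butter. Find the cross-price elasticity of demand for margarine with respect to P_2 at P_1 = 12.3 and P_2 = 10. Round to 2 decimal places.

0.29

At P_1 = 12.3 and P_2 = 10: Q_1 = 70.410.
∂Q_1/∂P_2 = 13/(2√P_2) = 13/(2√10) = 2.0555.
ε = (∂Q_1/∂P_2)(P_2/Q_1) = 2.0555 × (10/70.410) ≈ 0.29.
ε > 0: substitutes.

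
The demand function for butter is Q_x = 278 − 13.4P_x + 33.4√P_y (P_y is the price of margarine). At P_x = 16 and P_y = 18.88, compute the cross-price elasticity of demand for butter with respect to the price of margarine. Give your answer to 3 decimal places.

At P_x = 16 and P_y = 18.88: Q_x = 208.727.
∂Q_x/∂P_y = 33.4/(2√P_y) = 33.4/(2√18.88) = 3.8434.
ε = (∂Q_x/∂P_y)(P_y/Q_x) = 3.8434 × (18.88/208.727) ≈ 0.348.

0.348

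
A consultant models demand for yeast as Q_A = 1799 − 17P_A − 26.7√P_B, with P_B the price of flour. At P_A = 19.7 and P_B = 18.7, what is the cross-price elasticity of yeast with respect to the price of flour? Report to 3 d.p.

-0.043

At P_A = 19.7 and P_B = 18.7: Q_A = 1348.640.
∂Q_A/∂P_B = -26.7/(2√P_B) = -26.7/(2√18.7) = -3.0872.
ε = (∂Q_A/∂P_B)(P_B/Q_A) = -3.0872 × (18.7/1348.640) ≈ -0.043.
ε < 0: complements.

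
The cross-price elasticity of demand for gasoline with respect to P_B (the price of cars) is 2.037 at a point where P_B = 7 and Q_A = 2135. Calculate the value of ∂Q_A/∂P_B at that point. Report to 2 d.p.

621.29

ε = (∂Q_A/∂P_B)·(P_B/Q_A) ⇒ ∂Q_A/∂P_B = ε·Q_A/P_B = 2.037 × 2135/7 ≈ 621.29.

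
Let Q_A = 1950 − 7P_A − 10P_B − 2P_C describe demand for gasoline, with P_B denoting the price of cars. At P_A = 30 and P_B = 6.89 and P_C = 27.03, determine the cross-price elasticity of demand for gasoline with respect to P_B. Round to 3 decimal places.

At P_A = 30 and P_B = 6.89 and P_C = 27.03: Q_A = 1617.04.
∂Q_A/∂P_B = -10.
ε = (∂Q_A/∂P_B)(P_B/Q_A) = -10 × (6.89/1617.04) ≈ -0.043.
Since ε < 0, gasoline and cars are complements.

-0.043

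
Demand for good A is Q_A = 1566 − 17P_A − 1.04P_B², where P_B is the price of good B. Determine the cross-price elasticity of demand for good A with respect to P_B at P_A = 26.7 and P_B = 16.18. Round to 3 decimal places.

-0.648

At P_A = 26.7 and P_B = 16.18: Q_A = 839.836.
∂Q_A/∂P_B = -2.08P_B = -2.08(16.18) = -33.6544.
ε = (∂Q_A/∂P_B)(P_B/Q_A) = -33.6544 × (16.18/839.836) ≈ -0.648.
ε < 0: complements.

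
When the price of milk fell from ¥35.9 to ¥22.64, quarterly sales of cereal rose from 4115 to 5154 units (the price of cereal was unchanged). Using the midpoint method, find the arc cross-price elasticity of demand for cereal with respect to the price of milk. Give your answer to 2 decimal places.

-0.49

ΔQ_A = 5154 − 4115 = 1039; ΔP_B = 22.64 − 35.9 = -13.26.
Midpoints: Q̄_A = 4634.5, P̄_B = 29.27.
ε = (ΔQ_A/Q̄_A)/(ΔP_B/P̄_B) = (1039/4634.5)/(-13.26/29.27) ≈ -0.49.
ε < 0: cereal and milk are complements.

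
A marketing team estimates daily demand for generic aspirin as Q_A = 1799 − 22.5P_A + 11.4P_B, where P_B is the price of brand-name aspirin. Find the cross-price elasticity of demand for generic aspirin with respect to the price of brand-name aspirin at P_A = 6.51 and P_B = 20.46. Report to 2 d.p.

0.12

At P_A = 6.51 and P_B = 20.46: Q_A = 1885.769.
∂Q_A/∂P_B = 11.4.
ε = (∂Q_A/∂P_B)(P_B/Q_A) = 11.4 × (20.46/1885.769) ≈ 0.12.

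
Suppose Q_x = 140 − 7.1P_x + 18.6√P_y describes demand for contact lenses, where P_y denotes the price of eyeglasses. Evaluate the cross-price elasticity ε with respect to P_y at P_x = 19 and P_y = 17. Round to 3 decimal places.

0.469

At P_x = 19 and P_y = 17: Q_x = 81.790.
∂Q_x/∂P_y = 18.6/(2√P_y) = 18.6/(2√17) = 2.2556.
ε = (∂Q_x/∂P_y)(P_y/Q_x) = 2.2556 × (17/81.790) ≈ 0.469.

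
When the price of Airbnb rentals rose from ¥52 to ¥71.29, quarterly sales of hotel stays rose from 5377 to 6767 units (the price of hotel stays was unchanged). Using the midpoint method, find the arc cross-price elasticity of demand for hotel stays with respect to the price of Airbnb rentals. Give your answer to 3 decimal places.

0.732

ΔQ_A = 6767 − 5377 = 1390; ΔP_B = 71.29 − 52 = 19.29.
Midpoints: Q̄_A = 6072.0, P̄_B = 61.65.
ε = (ΔQ_A/Q̄_A)/(ΔP_B/P̄_B) = (1390/6072.0)/(19.29/61.65) ≈ 0.732.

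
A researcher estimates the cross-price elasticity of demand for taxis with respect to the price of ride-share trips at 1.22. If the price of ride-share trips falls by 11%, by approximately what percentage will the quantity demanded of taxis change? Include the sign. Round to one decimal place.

-13.4%

%ΔQ ≈ ε × %ΔP of ride-share trips = 1.22 × (-11%) = -13.4%.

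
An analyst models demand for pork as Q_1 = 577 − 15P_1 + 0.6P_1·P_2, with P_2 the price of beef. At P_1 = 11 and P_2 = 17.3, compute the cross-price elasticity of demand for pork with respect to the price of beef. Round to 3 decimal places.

At P_1 = 11 and P_2 = 17.3: Q_1 = 526.18.
∂Q_1/∂P_2 = 0.6P_1 = 0.6(11) = 6.6000.
ε = (∂Q_1/∂P_2)(P_2/Q_1) = 6.6000 × (17.3/526.18) ≈ 0.217.

0.217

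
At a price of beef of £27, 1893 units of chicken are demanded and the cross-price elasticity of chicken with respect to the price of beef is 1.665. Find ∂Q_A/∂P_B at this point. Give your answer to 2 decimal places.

116.74

ε = (∂Q_A/∂P_B)·(P_B/Q_A) ⇒ ∂Q_A/∂P_B = ε·Q_A/P_B = 1.665 × 1893/27 ≈ 116.74.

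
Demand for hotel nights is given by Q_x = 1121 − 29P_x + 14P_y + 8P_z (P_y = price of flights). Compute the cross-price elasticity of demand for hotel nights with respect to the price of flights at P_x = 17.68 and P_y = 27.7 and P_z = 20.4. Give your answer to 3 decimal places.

0.335

At P_x = 17.68 and P_y = 27.7 and P_z = 20.4: Q_x = 1159.28.
∂Q_x/∂P_y = 14.
ε = (∂Q_x/∂P_y)(P_y/Q_x) = 14 × (27.7/1159.28) ≈ 0.335.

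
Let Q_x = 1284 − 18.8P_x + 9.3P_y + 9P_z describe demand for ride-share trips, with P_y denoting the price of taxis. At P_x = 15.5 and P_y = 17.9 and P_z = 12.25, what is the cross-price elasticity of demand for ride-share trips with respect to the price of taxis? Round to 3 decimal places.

0.131

At P_x = 15.5 and P_y = 17.9 and P_z = 12.25: Q_x = 1269.32.
∂Q_x/∂P_y = 9.3.
ε = (∂Q_x/∂P_y)(P_y/Q_x) = 9.3 × (17.9/1269.32) ≈ 0.131.
Since ε > 0, ride-share trips and taxis are substitutes.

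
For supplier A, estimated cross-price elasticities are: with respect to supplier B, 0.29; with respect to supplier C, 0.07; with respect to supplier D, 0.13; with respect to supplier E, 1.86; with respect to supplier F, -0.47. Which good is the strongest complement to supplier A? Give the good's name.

supplier F

Complements have ε < 0. The most negative value is -0.47 (supplier F).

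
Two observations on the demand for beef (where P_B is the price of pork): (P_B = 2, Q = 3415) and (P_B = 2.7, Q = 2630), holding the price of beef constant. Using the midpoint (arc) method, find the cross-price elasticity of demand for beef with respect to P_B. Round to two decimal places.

-0.87

ΔQ_A = 2630 − 3415 = -785; ΔP_B = 2.7 − 2 = 0.7.
Midpoints: Q̄_A = 3022.5, P̄_B = 2.35.
ε = (ΔQ_A/Q̄_A)/(ΔP_B/P̄_B) = (-785/3022.5)/(0.7/2.35) ≈ -0.87.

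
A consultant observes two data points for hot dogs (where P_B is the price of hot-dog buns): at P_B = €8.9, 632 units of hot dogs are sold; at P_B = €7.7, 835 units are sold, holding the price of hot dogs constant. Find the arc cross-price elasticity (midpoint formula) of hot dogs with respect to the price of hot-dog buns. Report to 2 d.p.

ΔQ_A = 835 − 632 = 203; ΔP_B = 7.7 − 8.9 = -1.2.
Midpoints: Q̄_A = 733.5, P̄_B = 8.30.
ε = (ΔQ_A/Q̄_A)/(ΔP_B/P̄_B) = (203/733.5)/(-1.2/8.30) ≈ -1.91.
ε < 0: hot dogs and hot-dog buns are complements.

-1.91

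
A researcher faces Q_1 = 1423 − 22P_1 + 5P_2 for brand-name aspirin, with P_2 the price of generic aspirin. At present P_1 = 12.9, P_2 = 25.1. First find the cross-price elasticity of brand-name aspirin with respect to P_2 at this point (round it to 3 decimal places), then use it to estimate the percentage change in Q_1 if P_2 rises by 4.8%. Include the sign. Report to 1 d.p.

At P_1 = 12.9, P_2 = 25.1: Q_1 = 1264.7.
∂Q_1/∂P_2 = 5.
ε = (∂Q_1/∂P_2)(P_2/Q_1) = 5.0000 × 25.1/1264.7 ≈ 0.099.
%ΔQ_1 ≈ ε × %ΔP_2 = 0.099 × (4.8%) = 0.5%.

0.5%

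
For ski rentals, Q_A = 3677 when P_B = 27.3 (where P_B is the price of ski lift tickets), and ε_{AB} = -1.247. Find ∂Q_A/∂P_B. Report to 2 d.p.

-167.96

ε = (∂Q_A/∂P_B)·(P_B/Q_A) ⇒ ∂Q_A/∂P_B = ε·Q_A/P_B = -1.247 × 3677/27.3 ≈ -167.96.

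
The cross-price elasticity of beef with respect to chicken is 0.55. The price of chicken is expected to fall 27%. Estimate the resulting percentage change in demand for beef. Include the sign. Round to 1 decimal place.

%ΔQ ≈ ε × %ΔP of chicken = 0.55 × (-27%) = -14.9%.

-14.9%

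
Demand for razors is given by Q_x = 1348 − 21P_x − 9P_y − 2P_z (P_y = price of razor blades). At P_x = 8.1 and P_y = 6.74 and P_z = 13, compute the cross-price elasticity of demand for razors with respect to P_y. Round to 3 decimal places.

-0.056

At P_x = 8.1 and P_y = 6.74 and P_z = 13: Q_x = 1091.24.
∂Q_x/∂P_y = -9.
ε = (∂Q_x/∂P_y)(P_y/Q_x) = -9 × (6.74/1091.24) ≈ -0.056.
Since ε < 0, razors and razor blades are complements.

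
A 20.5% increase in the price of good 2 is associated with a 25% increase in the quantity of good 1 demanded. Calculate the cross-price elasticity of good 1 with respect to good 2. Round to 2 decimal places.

1.22

ε = (%ΔQ of good 1) / (%ΔP of good 2) = (25%) / (20.5%) ≈ 1.22.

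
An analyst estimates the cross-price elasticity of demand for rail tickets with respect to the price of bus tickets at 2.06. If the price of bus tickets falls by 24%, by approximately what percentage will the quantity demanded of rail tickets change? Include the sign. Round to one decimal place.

-49.4%

%ΔQ ≈ ε × %ΔP of bus tickets = 2.06 × (-24%) = -49.4%.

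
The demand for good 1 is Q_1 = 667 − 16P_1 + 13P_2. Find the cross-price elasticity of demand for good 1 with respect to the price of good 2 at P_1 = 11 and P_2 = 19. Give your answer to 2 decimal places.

At P_1 = 11 and P_2 = 19: Q_1 = 738.
∂Q_1/∂P_2 = 13.
ε = (∂Q_1/∂P_2)(P_2/Q_1) = 13 × (19/738) ≈ 0.33.

0.33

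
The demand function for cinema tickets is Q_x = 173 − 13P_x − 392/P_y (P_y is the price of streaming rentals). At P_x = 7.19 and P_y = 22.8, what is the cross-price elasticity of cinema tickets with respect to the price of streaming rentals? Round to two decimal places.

0.28

At P_x = 7.19 and P_y = 22.8: Q_x = 62.337.
∂Q_x/∂P_y = 392/P_y² = 0.7541.
ε = (∂Q_x/∂P_y)(P_y/Q_x) = 0.7541 × (22.8/62.337) ≈ 0.28.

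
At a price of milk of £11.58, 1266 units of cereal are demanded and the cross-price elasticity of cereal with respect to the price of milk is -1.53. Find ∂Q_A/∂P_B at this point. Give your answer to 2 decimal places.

-167.27

ε = (∂Q_A/∂P_B)·(P_B/Q_A) ⇒ ∂Q_A/∂P_B = ε·Q_A/P_B = -1.53 × 1266/11.58 ≈ -167.27.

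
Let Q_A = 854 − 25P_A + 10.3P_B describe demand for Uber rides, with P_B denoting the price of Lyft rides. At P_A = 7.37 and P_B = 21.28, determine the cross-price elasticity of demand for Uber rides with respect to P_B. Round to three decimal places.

0.247

At P_A = 7.37 and P_B = 21.28: Q_A = 888.934.
∂Q_A/∂P_B = 10.3.
ε = (∂Q_A/∂P_B)(P_B/Q_A) = 10.3 × (21.28/888.934) ≈ 0.247.
Since ε > 0, Uber rides and Lyft rides are substitutes.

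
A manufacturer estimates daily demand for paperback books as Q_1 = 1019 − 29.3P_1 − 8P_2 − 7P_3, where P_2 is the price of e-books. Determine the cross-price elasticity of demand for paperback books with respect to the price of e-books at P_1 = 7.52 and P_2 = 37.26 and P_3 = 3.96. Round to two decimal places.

-0.63

At P_1 = 7.52 and P_2 = 37.26 and P_3 = 3.96: Q_1 = 472.864.
∂Q_1/∂P_2 = -8.
ε = (∂Q_1/∂P_2)(P_2/Q_1) = -8 × (37.26/472.864) ≈ -0.63.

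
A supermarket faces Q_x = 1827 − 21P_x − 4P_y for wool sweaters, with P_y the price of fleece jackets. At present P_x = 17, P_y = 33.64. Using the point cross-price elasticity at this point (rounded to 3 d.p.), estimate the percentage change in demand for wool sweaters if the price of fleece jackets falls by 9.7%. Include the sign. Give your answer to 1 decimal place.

At P_x = 17, P_y = 33.64: Q_x = 1335.44.
∂Q_x/∂P_y = -4.
ε = (∂Q_x/∂P_y)(P_y/Q_x) = -4.0000 × 33.64/1335.44 ≈ -0.101.
%ΔQ_x ≈ ε × %ΔP_y = -0.101 × (-9.7%) = 1.0%.

1.0%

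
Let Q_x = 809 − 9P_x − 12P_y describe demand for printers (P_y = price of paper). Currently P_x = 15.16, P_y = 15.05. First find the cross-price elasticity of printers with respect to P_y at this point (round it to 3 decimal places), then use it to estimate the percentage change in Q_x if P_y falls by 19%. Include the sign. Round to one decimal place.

At P_x = 15.16, P_y = 15.05: Q_x = 491.96.
∂Q_x/∂P_y = -12.
ε = (∂Q_x/∂P_y)(P_y/Q_x) = -12.0000 × 15.05/491.96 ≈ -0.367.
%ΔQ_x ≈ ε × %ΔP_y = -0.367 × (-19%) = 7.0%.

7.0%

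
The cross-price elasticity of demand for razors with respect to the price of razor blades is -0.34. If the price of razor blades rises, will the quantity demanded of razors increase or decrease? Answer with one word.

ε < 0 and the price of razor blades rises, so the quantity of razors moves in the opposite direction: it decreases.

decrease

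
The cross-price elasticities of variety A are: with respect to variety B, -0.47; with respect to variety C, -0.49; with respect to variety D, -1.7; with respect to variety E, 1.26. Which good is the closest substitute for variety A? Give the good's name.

variety E

Substitutes have ε > 0. Among the positive values, 1.26 (variety E) is largest.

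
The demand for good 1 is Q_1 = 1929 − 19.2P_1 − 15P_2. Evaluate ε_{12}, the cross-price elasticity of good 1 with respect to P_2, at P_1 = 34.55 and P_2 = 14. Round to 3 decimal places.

-0.199

At P_1 = 34.55 and P_2 = 14: Q_1 = 1055.64.
∂Q_1/∂P_2 = -15.
ε = (∂Q_1/∂P_2)(P_2/Q_1) = -15 × (14/1055.64) ≈ -0.199.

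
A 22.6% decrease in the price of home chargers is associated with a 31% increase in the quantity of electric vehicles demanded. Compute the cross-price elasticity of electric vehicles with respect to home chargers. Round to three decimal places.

-1.372

ε = (%ΔQ of electric vehicles) / (%ΔP of home chargers) = (31%) / (-22.6%) ≈ -1.372.
Negative cross-price elasticity: complements.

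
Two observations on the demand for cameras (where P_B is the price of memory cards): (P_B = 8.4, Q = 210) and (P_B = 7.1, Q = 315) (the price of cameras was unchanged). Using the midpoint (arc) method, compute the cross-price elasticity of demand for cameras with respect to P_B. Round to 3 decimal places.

ΔQ_A = 315 − 210 = 105; ΔP_B = 7.1 − 8.4 = -1.3.
Midpoints: Q̄_A = 262.5, P̄_B = 7.75.
ε = (ΔQ_A/Q̄_A)/(ΔP_B/P̄_B) = (105/262.5)/(-1.3/7.75) ≈ -2.385.
ε < 0: cameras and memory cards are complements.

-2.385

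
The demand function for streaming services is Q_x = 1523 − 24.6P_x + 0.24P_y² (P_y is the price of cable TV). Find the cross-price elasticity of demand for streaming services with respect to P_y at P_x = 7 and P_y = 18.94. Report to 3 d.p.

At P_x = 7 and P_y = 18.94: Q_x = 1436.894.
∂Q_x/∂P_y = 0.48P_y = 0.48(18.94) = 9.0912.
ε = (∂Q_x/∂P_y)(P_y/Q_x) = 9.0912 × (18.94/1436.894) ≈ 0.120.
ε > 0: substitutes.

0.120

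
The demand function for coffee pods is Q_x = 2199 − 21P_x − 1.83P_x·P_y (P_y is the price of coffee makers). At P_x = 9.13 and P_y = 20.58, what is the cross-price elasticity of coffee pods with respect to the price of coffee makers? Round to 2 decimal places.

-0.21

At P_x = 9.13 and P_y = 20.58: Q_x = 1663.421.
∂Q_x/∂P_y = -1.83P_x = -1.83(9.13) = -16.7079.
ε = (∂Q_x/∂P_y)(P_y/Q_x) = -16.7079 × (20.58/1663.421) ≈ -0.21.
ε < 0: complements.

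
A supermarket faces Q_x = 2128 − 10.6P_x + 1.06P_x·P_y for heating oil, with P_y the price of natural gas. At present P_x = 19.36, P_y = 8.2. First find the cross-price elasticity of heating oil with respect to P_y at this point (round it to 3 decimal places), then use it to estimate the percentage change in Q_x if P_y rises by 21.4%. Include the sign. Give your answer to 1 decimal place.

At P_x = 19.36, P_y = 8.2: Q_x = 2091.061.
∂Q_x/∂P_y = 1.06P_x = 20.5216.
ε = (∂Q_x/∂P_y)(P_y/Q_x) = 20.5216 × 8.2/2091.061 ≈ 0.080.
%ΔQ_x ≈ ε × %ΔP_y = 0.080 × (21.4%) = 1.7%.

1.7%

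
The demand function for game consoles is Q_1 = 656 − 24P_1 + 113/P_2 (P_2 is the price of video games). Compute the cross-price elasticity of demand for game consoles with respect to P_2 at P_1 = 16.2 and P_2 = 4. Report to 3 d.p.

At P_1 = 16.2 and P_2 = 4: Q_1 = 295.45.
∂Q_1/∂P_2 = −113/P_2² = -7.0625.
ε = (∂Q_1/∂P_2)(P_2/Q_1) = -7.0625 × (4/295.45) ≈ -0.096.

-0.096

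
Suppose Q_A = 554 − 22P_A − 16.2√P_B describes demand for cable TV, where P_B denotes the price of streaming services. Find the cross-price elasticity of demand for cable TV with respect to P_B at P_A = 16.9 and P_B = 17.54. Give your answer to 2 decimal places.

-0.30

At P_A = 16.9 and P_B = 17.54: Q_A = 114.353.
∂Q_A/∂P_B = -16.2/(2√P_B) = -16.2/(2√17.54) = -1.9341.
ε = (∂Q_A/∂P_B)(P_B/Q_A) = -1.9341 × (17.54/114.353) ≈ -0.30.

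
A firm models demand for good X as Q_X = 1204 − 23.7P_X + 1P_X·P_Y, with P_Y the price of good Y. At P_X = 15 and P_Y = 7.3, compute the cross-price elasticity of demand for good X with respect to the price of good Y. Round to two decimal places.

At P_X = 15 and P_Y = 7.3: Q_X = 958.
∂Q_X/∂P_Y = 1P_X = 1(15) = 15.0000.
ε = (∂Q_X/∂P_Y)(P_Y/Q_X) = 15.0000 × (7.3/958) ≈ 0.11.

0.11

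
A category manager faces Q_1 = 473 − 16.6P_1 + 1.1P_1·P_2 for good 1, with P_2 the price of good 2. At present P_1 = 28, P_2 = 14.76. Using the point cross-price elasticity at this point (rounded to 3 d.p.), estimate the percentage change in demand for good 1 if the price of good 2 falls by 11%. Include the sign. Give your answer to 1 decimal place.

-10.8%

At P_1 = 28, P_2 = 14.76: Q_1 = 462.808.
∂Q_1/∂P_2 = 1.1P_1 = 30.8000.
ε = (∂Q_1/∂P_2)(P_2/Q_1) = 30.8000 × 14.76/462.808 ≈ 0.982.
%ΔQ_1 ≈ ε × %ΔP_2 = 0.982 × (-11%) = -10.8%.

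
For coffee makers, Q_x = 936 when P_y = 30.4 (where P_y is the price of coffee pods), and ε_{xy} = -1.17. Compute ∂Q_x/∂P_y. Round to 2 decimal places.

-36.02

ε = (∂Q_x/∂P_y)·(P_y/Q_x) ⇒ ∂Q_x/∂P_y = ε·Q_x/P_y = -1.17 × 936/30.4 ≈ -36.02.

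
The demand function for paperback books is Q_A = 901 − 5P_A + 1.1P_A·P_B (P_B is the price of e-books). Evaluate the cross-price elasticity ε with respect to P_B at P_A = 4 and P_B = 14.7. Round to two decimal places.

0.07

At P_A = 4 and P_B = 14.7: Q_A = 945.68.
∂Q_A/∂P_B = 1.1P_A = 1.1(4) = 4.4000.
ε = (∂Q_A/∂P_B)(P_B/Q_A) = 4.4000 × (14.7/945.68) ≈ 0.07.
ε > 0: substitutes.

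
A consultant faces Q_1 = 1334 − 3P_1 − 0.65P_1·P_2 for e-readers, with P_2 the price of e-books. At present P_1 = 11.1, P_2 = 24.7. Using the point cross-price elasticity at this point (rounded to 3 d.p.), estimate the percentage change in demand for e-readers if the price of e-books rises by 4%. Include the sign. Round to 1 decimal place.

-0.6%

At P_1 = 11.1, P_2 = 24.7: Q_1 = 1122.490.
∂Q_1/∂P_2 = -0.65P_1 = -7.2150.
ε = (∂Q_1/∂P_2)(P_2/Q_1) = -7.2150 × 24.7/1122.490 ≈ -0.159.
%ΔQ_1 ≈ ε × %ΔP_2 = -0.159 × (4%) = -0.6%.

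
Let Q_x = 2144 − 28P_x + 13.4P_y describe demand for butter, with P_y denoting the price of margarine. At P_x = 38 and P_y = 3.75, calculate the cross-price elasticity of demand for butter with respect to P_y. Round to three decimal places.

0.044

At P_x = 38 and P_y = 3.75: Q_x = 1130.25.
∂Q_x/∂P_y = 13.4.
ε = (∂Q_x/∂P_y)(P_y/Q_x) = 13.4 × (3.75/1130.25) ≈ 0.044.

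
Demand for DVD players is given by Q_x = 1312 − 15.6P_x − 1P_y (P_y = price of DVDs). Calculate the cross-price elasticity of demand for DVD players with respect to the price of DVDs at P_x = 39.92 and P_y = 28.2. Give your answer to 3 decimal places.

-0.043

At P_x = 39.92 and P_y = 28.2: Q_x = 661.048.
∂Q_x/∂P_y = -1.
ε = (∂Q_x/∂P_y)(P_y/Q_x) = -1 × (28.2/661.048) ≈ -0.043.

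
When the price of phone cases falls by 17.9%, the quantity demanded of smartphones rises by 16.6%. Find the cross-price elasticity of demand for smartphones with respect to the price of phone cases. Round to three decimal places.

-0.927

ε = (%ΔQ of smartphones) / (%ΔP of phone cases) = (16.6%) / (-17.9%) ≈ -0.927.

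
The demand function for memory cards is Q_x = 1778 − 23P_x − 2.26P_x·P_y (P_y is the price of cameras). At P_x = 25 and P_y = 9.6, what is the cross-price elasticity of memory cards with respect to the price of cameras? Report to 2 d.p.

At P_x = 25 and P_y = 9.6: Q_x = 660.6.
∂Q_x/∂P_y = -2.26P_x = -2.26(25) = -56.5000.
ε = (∂Q_x/∂P_y)(P_y/Q_x) = -56.5000 × (9.6/660.6) ≈ -0.82.
ε < 0: complements.

-0.82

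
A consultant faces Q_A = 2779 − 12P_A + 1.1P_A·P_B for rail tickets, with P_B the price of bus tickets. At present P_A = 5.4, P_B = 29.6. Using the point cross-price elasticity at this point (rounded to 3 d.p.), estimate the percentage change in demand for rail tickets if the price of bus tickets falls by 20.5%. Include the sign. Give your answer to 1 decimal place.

At P_A = 5.4, P_B = 29.6: Q_A = 2890.024.
∂Q_A/∂P_B = 1.1P_A = 5.9400.
ε = (∂Q_A/∂P_B)(P_B/Q_A) = 5.9400 × 29.6/2890.024 ≈ 0.061.
%ΔQ_A ≈ ε × %ΔP_B = 0.061 × (-20.5%) = -1.3%.

-1.3%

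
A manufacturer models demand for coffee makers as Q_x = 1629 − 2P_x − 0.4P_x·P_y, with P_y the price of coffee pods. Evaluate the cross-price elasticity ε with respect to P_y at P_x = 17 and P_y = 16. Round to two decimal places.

-0.07

At P_x = 17 and P_y = 16: Q_x = 1486.2.
∂Q_x/∂P_y = -0.4P_x = -0.4(17) = -6.8000.
ε = (∂Q_x/∂P_y)(P_y/Q_x) = -6.8000 × (16/1486.2) ≈ -0.07.
ε < 0: complements.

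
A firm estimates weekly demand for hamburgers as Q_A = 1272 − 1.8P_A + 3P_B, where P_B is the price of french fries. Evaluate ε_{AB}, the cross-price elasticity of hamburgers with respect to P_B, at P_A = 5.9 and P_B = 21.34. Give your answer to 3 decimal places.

At P_A = 5.9 and P_B = 21.34: Q_A = 1325.4.
∂Q_A/∂P_B = 3.
ε = (∂Q_A/∂P_B)(P_B/Q_A) = 3 × (21.34/1325.4) ≈ 0.048.
Since ε > 0, hamburgers and french fries are substitutes.

0.048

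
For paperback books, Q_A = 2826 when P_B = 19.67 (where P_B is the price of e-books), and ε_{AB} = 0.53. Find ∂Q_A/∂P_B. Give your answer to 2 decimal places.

76.15

ε = (∂Q_A/∂P_B)·(P_B/Q_A) ⇒ ∂Q_A/∂P_B = ε·Q_A/P_B = 0.53 × 2826/19.67 ≈ 76.15.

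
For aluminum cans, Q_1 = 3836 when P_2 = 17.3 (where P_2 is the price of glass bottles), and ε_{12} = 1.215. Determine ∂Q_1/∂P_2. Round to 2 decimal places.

ε = (∂Q_1/∂P_2)·(P_2/Q_1) ⇒ ∂Q_1/∂P_2 = ε·Q_1/P_2 = 1.215 × 3836/17.3 ≈ 269.41.

269.41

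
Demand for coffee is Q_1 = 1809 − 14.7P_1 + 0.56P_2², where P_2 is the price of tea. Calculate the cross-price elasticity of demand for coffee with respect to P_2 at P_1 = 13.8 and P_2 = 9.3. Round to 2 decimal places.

At P_1 = 13.8 and P_2 = 9.3: Q_1 = 1654.574.
∂Q_1/∂P_2 = 1.12P_2 = 1.12(9.3) = 10.4160.
ε = (∂Q_1/∂P_2)(P_2/Q_1) = 10.4160 × (9.3/1654.574) ≈ 0.06.
ε > 0: substitutes.

0.06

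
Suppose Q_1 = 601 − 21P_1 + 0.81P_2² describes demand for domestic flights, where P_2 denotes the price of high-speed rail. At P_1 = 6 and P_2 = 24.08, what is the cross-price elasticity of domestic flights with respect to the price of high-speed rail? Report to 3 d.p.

0.994

At P_1 = 6 and P_2 = 24.08: Q_1 = 944.676.
∂Q_1/∂P_2 = 1.62P_2 = 1.62(24.08) = 39.0096.
ε = (∂Q_1/∂P_2)(P_2/Q_1) = 39.0096 × (24.08/944.676) ≈ 0.994.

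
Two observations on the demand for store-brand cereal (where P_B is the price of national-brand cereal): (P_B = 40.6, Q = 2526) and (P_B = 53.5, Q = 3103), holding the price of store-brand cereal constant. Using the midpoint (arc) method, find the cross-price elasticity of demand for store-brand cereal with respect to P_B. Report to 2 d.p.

0.75

ΔQ_A = 3103 − 2526 = 577; ΔP_B = 53.5 − 40.6 = 12.9.
Midpoints: Q̄_A = 2814.5, P̄_B = 47.05.
ε = (ΔQ_A/Q̄_A)/(ΔP_B/P̄_B) = (577/2814.5)/(12.9/47.05) ≈ 0.75.
ε > 0: store-brand cereal and national-brand cereal are substitutes.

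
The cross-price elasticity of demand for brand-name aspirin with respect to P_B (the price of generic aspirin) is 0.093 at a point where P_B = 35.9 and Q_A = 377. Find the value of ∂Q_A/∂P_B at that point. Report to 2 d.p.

ε = (∂Q_A/∂P_B)·(P_B/Q_A) ⇒ ∂Q_A/∂P_B = ε·Q_A/P_B = 0.093 × 377/35.9 ≈ 0.98.

0.98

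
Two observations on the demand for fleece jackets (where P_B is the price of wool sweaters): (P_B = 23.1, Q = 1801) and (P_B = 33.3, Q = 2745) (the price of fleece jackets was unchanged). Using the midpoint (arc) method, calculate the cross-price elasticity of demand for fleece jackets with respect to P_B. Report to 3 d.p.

1.148

ΔQ_A = 2745 − 1801 = 944; ΔP_B = 33.3 − 23.1 = 10.2.
Midpoints: Q̄_A = 2273.0, P̄_B = 28.20.
ε = (ΔQ_A/Q̄_A)/(ΔP_B/P̄_B) = (944/2273.0)/(10.2/28.20) ≈ 1.148.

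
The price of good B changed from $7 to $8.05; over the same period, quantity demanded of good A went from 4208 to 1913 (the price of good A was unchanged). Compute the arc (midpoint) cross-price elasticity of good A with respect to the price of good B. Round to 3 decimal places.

-5.374

ΔQ_A = 1913 − 4208 = -2295; ΔP_B = 8.05 − 7 = 1.05.
Midpoints: Q̄_A = 3060.5, P̄_B = 7.53.
ε = (ΔQ_A/Q̄_A)/(ΔP_B/P̄_B) = (-2295/3060.5)/(1.05/7.53) ≈ -5.374.
ε < 0: good A and good B are complements.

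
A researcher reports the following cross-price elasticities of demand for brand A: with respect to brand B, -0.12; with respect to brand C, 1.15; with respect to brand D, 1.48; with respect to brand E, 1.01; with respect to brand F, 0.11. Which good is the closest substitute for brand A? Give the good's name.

brand D

Substitutes have ε > 0. Among the positive values, 1.48 (brand D) is largest.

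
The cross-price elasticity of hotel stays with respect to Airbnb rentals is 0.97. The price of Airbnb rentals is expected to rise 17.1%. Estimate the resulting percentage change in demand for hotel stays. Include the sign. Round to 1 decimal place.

16.6%

%ΔQ ≈ ε × %ΔP of Airbnb rentals = 0.97 × (17.1%) = 16.6%.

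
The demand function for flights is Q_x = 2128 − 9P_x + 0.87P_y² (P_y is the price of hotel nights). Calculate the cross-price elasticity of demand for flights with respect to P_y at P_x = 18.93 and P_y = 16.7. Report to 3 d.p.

0.221

At P_x = 18.93 and P_y = 16.7: Q_x = 2200.264.
∂Q_x/∂P_y = 1.74P_y = 1.74(16.7) = 29.0580.
ε = (∂Q_x/∂P_y)(P_y/Q_x) = 29.0580 × (16.7/2200.264) ≈ 0.221.
ε > 0: substitutes.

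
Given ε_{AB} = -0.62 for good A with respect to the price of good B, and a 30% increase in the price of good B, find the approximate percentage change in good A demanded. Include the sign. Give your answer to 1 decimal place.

-18.6%

%ΔQ ≈ ε × %ΔP of good B = -0.62 × (30%) = -18.6%.
Demand for good A falls by about 18.6%.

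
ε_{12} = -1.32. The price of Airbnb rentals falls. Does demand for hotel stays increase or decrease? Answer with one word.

increase

ε < 0 and the price of Airbnb rentals falls, so the quantity of hotel stays moves in the opposite direction: it increases.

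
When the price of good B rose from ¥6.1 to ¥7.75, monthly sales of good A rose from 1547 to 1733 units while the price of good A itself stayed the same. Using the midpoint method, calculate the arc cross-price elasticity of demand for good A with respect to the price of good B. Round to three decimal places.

ΔQ_A = 1733 − 1547 = 186; ΔP_B = 7.75 − 6.1 = 1.65.
Midpoints: Q̄_A = 1640.0, P̄_B = 6.92.
ε = (ΔQ_A/Q̄_A)/(ΔP_B/P̄_B) = (186/1640.0)/(1.65/6.92) ≈ 0.476.

0.476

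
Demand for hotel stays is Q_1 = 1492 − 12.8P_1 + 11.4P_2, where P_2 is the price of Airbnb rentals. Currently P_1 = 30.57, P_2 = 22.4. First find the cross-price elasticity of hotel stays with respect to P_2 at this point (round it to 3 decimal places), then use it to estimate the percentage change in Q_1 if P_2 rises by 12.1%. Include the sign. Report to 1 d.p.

At P_1 = 30.57, P_2 = 22.4: Q_1 = 1356.064.
∂Q_1/∂P_2 = 11.4.
ε = (∂Q_1/∂P_2)(P_2/Q_1) = 11.4000 × 22.4/1356.064 ≈ 0.188.
%ΔQ_1 ≈ ε × %ΔP_2 = 0.188 × (12.1%) = 2.3%.

2.3%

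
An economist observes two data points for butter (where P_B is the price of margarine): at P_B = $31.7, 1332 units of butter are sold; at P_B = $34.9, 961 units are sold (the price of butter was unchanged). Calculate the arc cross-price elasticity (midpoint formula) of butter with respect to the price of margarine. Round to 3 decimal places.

ΔQ_A = 961 − 1332 = -371; ΔP_B = 34.9 − 31.7 = 3.2.
Midpoints: Q̄_A = 1146.5, P̄_B = 33.30.
ε = (ΔQ_A/Q̄_A)/(ΔP_B/P̄_B) = (-371/1146.5)/(3.2/33.30) ≈ -3.367.
ε < 0: butter and margarine are complements.

-3.367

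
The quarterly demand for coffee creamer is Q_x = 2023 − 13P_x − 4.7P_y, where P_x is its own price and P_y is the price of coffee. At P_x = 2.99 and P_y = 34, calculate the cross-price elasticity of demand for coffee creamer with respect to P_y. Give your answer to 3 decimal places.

-0.088

At P_x = 2.99 and P_y = 34: Q_x = 1824.33.
∂Q_x/∂P_y = -4.7.
ε = (∂Q_x/∂P_y)(P_y/Q_x) = -4.7 × (34/1824.33) ≈ -0.088.
Since ε < 0, coffee creamer and coffee are complements.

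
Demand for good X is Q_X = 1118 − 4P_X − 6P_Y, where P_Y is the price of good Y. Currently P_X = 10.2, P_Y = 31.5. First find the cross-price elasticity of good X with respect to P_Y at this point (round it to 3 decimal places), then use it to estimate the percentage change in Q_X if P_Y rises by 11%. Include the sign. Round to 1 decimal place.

-2.3%

At P_X = 10.2, P_Y = 31.5: Q_X = 888.2.
∂Q_X/∂P_Y = -6.
ε = (∂Q_X/∂P_Y)(P_Y/Q_X) = -6.0000 × 31.5/888.2 ≈ -0.213.
%ΔQ_X ≈ ε × %ΔP_Y = -0.213 × (11%) = -2.3%.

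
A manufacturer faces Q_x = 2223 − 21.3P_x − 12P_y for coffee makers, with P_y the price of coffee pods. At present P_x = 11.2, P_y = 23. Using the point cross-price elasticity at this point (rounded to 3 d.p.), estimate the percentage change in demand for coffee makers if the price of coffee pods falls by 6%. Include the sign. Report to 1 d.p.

At P_x = 11.2, P_y = 23: Q_x = 1708.44.
∂Q_x/∂P_y = -12.
ε = (∂Q_x/∂P_y)(P_y/Q_x) = -12.0000 × 23/1708.44 ≈ -0.162.
%ΔQ_x ≈ ε × %ΔP_y = -0.162 × (-6%) = 1.0%.

1.0%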